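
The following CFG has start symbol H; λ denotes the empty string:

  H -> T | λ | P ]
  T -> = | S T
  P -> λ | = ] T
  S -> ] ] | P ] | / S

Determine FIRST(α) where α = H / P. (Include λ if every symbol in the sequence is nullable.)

{ /, =, ] }

Add FIRST(H)\{λ} = { /, =, ] }; H is nullable, continue.
/ is a terminal; add {/} and stop.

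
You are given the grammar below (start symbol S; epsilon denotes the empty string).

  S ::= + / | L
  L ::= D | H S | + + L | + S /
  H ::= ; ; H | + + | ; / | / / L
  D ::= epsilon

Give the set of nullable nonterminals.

Directly nullable (have an epsilon-production): D.
L ::= D with every symbol nullable, so L is nullable.
S ::= L with every symbol nullable, so S is nullable.
No other nonterminal has a production whose RHS symbols are all nullable.

{ D, L, S }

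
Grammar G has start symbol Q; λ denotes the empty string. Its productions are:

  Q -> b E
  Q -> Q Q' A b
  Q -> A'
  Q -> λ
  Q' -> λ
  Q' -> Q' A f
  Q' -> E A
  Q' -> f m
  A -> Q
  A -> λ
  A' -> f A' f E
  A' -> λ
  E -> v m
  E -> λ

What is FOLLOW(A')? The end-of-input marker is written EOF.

In Q -> A': A' is at the end, add FOLLOW(Q) = { EOF, b, f, v }.
In A' -> f A' f E: add FIRST(f E) = { f }.
Union: FOLLOW(A') = { EOF, b, f, v }.

{ EOF, b, f, v }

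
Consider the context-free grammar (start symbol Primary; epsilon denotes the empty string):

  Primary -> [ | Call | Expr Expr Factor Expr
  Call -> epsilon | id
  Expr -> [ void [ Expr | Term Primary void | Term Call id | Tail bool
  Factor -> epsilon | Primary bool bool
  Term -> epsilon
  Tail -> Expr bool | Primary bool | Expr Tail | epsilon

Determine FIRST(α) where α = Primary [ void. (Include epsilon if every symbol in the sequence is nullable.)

Add FIRST(Primary)\{epsilon} = { [, bool, id, void }; Primary is nullable, continue.
[ is a terminal; add {[} and stop.

{ [, bool, id, void }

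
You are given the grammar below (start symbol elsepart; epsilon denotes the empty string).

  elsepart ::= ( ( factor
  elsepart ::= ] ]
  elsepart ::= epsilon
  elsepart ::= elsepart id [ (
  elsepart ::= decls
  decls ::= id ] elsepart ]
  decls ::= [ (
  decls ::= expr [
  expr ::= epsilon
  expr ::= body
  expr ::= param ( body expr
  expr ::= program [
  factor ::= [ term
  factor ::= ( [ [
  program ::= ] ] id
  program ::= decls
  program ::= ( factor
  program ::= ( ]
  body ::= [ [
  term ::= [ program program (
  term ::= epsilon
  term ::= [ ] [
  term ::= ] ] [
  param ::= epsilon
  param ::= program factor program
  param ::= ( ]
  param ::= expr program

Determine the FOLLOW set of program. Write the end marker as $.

In expr ::= program [: add FIRST([) = { [ }.
In term ::= [ program program (: add FIRST(program () = { (, [, ], id }.
In term ::= [ program program (: add FIRST(() = { ( }.
In param ::= program factor program: add FIRST(factor program) = { (, [ }.
In param ::= program factor program: program is at the end, add FOLLOW(param) = { ( }.
In param ::= expr program: program is at the end, add FOLLOW(param) = { ( }.
Union: FOLLOW(program) = { (, [, ], id }.

{ (, [, ], id }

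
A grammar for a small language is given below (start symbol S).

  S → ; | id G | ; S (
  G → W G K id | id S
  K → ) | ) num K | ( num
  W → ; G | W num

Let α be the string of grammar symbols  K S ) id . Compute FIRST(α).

{ (, ) }

Add FIRST(K) = { (, ) }; K is not nullable, stop.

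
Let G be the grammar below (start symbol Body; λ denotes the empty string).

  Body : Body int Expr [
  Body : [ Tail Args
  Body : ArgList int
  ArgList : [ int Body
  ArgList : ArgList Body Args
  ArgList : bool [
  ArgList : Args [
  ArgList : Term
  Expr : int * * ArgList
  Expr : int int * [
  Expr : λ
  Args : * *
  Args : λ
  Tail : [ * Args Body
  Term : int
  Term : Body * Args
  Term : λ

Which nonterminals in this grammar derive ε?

Directly nullable (have an λ-production): Expr, Args, Term.
ArgList : Term with every symbol nullable, so ArgList is nullable.
No other nonterminal has a production whose RHS symbols are all nullable.

{ ArgList, Args, Expr, Term }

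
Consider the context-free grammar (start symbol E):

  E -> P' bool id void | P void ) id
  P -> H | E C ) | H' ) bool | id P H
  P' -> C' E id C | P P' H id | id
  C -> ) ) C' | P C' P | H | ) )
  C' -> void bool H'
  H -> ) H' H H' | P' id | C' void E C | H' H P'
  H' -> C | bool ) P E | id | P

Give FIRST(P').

From P' -> C' E id C: add FIRST(C') = { void }.
From P' -> P P' H id: add FIRST(P) = { ), bool, id, void }.
P' -> id contributes {id}.
Union: FIRST(P') = { ), bool, id, void }.

{ ), bool, id, void }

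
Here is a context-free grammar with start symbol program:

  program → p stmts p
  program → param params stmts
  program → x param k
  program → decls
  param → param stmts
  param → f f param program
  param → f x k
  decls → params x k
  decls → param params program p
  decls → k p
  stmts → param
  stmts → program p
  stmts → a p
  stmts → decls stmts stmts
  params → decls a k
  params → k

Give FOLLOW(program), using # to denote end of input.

program is the start symbol, so # ∈ FOLLOW(program).
In param → f f param program: program is at the end, add FOLLOW(param) = { #, a, f, k, p, x }.
In decls → param params program p: add FIRST(p) = { p }.
In stmts → program p: add FIRST(p) = { p }.
Union: FOLLOW(program) = { #, a, f, k, p, x }.

{ #, a, f, k, p, x }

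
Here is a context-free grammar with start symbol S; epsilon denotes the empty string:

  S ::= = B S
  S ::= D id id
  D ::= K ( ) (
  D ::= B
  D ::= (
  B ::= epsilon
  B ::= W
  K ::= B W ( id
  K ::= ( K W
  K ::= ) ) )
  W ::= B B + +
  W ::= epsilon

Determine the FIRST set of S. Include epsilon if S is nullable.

{ (, ), +, =, id }

S ::= = B S contributes {=}.
From S ::= D id id: D nullable, take FIRST(D) ∪ {id} = { (, ), +, id }.
Union: FIRST(S) = { (, ), +, =, id }.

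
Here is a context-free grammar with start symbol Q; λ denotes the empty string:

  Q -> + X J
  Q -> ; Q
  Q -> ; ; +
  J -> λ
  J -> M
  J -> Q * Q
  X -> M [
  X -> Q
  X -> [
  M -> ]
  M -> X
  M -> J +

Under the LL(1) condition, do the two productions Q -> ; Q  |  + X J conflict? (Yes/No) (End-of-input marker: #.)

No

FIRST(; Q) = { ; } and FIRST(+ X J) = { + }.
The FIRST sets are disjoint and neither alternative is nullable — no conflict.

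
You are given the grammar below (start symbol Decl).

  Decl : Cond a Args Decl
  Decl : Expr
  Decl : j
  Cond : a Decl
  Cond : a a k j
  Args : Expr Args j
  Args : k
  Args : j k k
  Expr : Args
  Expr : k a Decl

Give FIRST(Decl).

{ a, j, k }

From Decl : Cond a Args Decl: add FIRST(Cond) = { a }.
From Decl : Expr: add FIRST(Expr) = { j, k }.
Decl : j contributes {j}.
Union: FIRST(Decl) = { a, j, k }.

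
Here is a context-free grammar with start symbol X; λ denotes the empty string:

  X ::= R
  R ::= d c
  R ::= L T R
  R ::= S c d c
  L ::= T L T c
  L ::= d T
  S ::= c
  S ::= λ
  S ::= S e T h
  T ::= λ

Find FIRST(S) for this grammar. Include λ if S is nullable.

{ c, e, λ }

S ::= c contributes {c}.
S ::= λ contributes λ.
From S ::= S e T h: S nullable, take FIRST(S) ∪ {e} = { c, e }.
Union: FIRST(S) = { c, e, λ }.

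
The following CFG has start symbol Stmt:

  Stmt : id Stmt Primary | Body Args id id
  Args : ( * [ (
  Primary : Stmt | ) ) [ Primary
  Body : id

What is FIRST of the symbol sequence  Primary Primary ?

Add FIRST(Primary) = { ), id }; Primary is not nullable, stop.

{ ), id }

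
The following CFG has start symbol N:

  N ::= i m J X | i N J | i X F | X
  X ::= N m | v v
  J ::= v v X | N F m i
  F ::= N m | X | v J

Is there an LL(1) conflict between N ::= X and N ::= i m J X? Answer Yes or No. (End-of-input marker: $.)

FIRST(X) = { i, v } and FIRST(i m J X) = { i }.
Both contain i, so the two alternatives are not disjoint — LL(1) conflict.

Yes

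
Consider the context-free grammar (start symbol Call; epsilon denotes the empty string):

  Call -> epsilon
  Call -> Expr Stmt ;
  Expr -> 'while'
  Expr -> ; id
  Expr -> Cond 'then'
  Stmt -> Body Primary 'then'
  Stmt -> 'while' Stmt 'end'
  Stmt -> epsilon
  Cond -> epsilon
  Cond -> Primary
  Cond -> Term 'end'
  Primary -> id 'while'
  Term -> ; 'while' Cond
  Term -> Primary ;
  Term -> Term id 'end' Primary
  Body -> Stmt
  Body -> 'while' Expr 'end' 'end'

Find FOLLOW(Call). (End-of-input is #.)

{ # }

Call is the start symbol, so # ∈ FOLLOW(Call).
Union: FOLLOW(Call) = { # }.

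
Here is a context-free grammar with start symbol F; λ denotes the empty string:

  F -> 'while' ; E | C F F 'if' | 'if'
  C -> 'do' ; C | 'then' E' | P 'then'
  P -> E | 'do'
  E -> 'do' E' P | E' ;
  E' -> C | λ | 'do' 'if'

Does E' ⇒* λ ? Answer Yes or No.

E' has an λ-production, so E' ⇒ λ.

Yes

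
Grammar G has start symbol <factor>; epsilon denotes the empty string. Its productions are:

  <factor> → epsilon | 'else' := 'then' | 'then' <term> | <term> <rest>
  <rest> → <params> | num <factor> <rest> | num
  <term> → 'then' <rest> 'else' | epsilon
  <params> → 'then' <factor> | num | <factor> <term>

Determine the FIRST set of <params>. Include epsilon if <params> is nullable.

<params> → 'then' <factor> contributes {'then'}.
<params> → num contributes {num}.
From <params> → <factor> <term>: <factor>, <term> nullable, take FIRST(<factor>) ∪ FIRST(<term>) = { 'else', 'then', num }; also epsilon since the whole RHS is nullable.
Union: FIRST(<params>) = { 'else', 'then', num, epsilon }.

{ 'else', 'then', num, epsilon }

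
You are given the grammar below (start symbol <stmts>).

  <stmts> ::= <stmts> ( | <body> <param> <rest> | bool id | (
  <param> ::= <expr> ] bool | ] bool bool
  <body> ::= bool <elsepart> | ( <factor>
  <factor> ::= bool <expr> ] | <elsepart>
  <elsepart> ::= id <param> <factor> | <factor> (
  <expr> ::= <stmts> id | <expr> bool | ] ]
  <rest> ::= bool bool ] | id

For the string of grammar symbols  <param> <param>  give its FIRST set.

{ (, ], bool }

Add FIRST(<param>) = { (, ], bool }; <param> is not nullable, stop.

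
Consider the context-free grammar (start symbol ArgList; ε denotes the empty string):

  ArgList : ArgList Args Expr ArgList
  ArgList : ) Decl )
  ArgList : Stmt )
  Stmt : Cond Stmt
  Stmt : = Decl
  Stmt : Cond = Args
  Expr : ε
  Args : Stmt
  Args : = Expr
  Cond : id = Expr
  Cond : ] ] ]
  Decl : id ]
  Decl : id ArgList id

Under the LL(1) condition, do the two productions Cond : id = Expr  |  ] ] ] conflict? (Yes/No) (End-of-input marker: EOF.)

No

FIRST(id = Expr) = { id } and FIRST(] ] ]) = { ] }.
The FIRST sets are disjoint and neither alternative is nullable — no conflict.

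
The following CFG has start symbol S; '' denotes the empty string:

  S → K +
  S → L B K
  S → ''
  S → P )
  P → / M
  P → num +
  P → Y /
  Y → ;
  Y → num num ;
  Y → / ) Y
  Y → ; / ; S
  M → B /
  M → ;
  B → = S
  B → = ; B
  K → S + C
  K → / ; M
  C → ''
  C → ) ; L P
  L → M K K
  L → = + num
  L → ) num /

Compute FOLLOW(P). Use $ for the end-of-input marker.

In S → P ): add FIRST()) = { ) }.
In C → ) ; L P: P is at the end, add FOLLOW(C) = { $, ), +, /, ;, =, num }.
Union: FOLLOW(P) = { $, ), +, /, ;, =, num }.

{ $, ), +, /, ;, =, num }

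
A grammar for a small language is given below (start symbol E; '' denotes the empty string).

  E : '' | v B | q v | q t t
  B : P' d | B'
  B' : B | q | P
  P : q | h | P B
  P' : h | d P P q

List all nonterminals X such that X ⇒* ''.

{ E }

Directly nullable (have an ''-production): E.
No other nonterminal has a production whose RHS symbols are all nullable.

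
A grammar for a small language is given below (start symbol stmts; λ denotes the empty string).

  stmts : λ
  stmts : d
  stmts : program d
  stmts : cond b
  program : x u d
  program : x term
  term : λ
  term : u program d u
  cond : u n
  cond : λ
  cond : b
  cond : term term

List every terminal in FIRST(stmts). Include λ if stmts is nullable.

stmts : λ contributes λ.
stmts : d contributes {d}.
From stmts : program d: add FIRST(program) = { x }.
From stmts : cond b: cond nullable, take FIRST(cond) ∪ {b} = { b, u }.
Union: FIRST(stmts) = { b, d, u, x, λ }.

{ b, d, u, x, λ }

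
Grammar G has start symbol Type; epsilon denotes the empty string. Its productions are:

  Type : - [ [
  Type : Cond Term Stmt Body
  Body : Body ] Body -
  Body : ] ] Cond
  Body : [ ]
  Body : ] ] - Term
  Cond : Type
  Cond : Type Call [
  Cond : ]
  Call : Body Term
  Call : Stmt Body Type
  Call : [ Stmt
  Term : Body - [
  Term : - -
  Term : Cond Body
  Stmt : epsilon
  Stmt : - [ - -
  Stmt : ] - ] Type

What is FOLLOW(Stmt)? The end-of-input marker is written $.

{ [, ] }

In Type : Cond Term Stmt Body: add FIRST(Body) = { [, ] }.
In Call : Stmt Body Type: add FIRST(Body Type) = { [, ] }.
In Call : [ Stmt: Stmt is at the end, add FOLLOW(Call) = { [ }.
Union: FOLLOW(Stmt) = { [, ] }.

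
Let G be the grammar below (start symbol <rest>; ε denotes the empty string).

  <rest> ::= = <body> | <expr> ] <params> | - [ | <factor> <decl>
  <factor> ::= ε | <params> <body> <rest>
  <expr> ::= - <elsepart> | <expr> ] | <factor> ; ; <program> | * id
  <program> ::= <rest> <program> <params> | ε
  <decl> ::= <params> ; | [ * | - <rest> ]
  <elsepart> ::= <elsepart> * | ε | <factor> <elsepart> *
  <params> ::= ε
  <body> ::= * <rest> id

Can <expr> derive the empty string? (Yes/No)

Nullable nonterminals: <elsepart>, <factor>, <params>, <program>.
No production of <expr> has an RHS whose symbols are all nullable, so <expr> is not nullable.

No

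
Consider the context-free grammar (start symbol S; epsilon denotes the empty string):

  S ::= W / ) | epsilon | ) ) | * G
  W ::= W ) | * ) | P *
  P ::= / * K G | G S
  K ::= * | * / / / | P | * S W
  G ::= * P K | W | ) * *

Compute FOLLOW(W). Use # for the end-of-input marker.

{ #, ), *, / }

In S ::= W / ): add FIRST(/ )) = { / }.
In W ::= W ): add FIRST()) = { ) }.
In K ::= * S W: W is at the end, add FOLLOW(K) = { #, ), *, / }.
In G ::= W: W is at the end, add FOLLOW(G) = { #, ), *, / }.
Union: FOLLOW(W) = { #, ), *, / }.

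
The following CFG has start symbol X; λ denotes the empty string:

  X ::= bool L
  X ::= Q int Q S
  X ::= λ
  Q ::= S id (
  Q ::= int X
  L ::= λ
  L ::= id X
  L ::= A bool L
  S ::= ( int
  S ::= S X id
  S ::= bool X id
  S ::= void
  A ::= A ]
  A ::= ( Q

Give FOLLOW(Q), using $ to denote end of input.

In X ::= Q int Q S: add FIRST(int Q S) = { int }.
In X ::= Q int Q S: add FIRST(S) = { (, bool, void }.
In A ::= ( Q: Q is at the end, add FOLLOW(A) = { ], bool }.
Union: FOLLOW(Q) = { (, ], bool, int, void }.

{ (, ], bool, int, void }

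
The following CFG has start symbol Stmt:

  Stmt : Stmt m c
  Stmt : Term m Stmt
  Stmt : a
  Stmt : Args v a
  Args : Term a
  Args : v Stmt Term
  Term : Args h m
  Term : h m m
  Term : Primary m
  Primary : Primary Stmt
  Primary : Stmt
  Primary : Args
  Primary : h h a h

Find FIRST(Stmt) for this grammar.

{ a, h, v }

From Stmt : Stmt m c: add FIRST(Stmt) = { a, h, v }.
From Stmt : Term m Stmt: add FIRST(Term) = { a, h, v }.
Stmt : a contributes {a}.
From Stmt : Args v a: add FIRST(Args) = { a, h, v }.
Union: FIRST(Stmt) = { a, h, v }.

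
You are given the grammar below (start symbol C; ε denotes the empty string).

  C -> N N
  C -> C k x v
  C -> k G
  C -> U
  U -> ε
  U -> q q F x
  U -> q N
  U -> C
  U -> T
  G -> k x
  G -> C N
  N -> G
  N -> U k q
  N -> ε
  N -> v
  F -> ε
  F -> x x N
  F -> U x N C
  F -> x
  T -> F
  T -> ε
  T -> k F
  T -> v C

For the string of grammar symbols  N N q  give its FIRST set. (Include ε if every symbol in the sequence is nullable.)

Add FIRST(N)\{ε} = { k, q, v, x }; N is nullable, continue.
Add FIRST(N)\{ε} = { k, q, v, x }; N is nullable, continue.
q is a terminal; add {q} and stop.

{ k, q, v, x }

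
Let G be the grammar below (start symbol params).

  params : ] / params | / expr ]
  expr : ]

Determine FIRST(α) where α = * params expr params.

* is a terminal; add {*} and stop.

{ * }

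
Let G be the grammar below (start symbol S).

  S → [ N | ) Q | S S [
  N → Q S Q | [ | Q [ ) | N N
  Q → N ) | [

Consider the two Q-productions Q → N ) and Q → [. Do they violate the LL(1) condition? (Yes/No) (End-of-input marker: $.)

FIRST(N )) = { [ } and FIRST([) = { [ }.
Both contain [, so the two alternatives are not disjoint — LL(1) conflict.

Yes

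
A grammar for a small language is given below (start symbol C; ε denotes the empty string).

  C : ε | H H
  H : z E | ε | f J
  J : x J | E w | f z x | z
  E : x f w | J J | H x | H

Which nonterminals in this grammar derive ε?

Directly nullable (have an ε-production): C, H.
E : H with every symbol nullable, so E is nullable.
No other nonterminal has a production whose RHS symbols are all nullable.

{ C, E, H }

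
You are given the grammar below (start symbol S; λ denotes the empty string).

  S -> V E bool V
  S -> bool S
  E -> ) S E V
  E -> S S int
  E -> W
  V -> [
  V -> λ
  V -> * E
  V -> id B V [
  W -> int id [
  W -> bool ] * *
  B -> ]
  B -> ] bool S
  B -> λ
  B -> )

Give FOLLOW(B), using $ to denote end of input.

In V -> id B V [: add FIRST(V [) = { *, [, id }.
Union: FOLLOW(B) = { *, [, id }.

{ *, [, id }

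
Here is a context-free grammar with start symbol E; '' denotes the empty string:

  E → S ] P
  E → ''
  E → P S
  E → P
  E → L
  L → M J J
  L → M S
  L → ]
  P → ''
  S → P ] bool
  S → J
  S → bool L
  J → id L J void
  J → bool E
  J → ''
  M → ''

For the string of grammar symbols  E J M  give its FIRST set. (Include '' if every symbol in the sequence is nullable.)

{ ], bool, id, '' }

Add FIRST(E)\{''} = { ], bool, id }; E is nullable, continue.
Add FIRST(J)\{''} = { bool, id }; J is nullable, continue.
Add FIRST(M)\{''} = {  }; M is nullable, continue.
Every symbol is nullable, so include ''.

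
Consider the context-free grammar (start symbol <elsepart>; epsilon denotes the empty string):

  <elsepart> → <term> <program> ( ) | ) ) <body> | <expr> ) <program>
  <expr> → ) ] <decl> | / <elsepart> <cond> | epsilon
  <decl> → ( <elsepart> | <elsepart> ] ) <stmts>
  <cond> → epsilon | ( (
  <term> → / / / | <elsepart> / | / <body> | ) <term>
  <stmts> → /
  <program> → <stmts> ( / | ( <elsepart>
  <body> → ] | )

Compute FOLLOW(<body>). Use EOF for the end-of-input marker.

{ EOF, (, ), /, ] }

In <elsepart> → ) ) <body>: <body> is at the end, add FOLLOW(<elsepart>) = { EOF, (, ), /, ] }.
In <term> → / <body>: <body> is at the end, add FOLLOW(<term>) = { (, / }.
Union: FOLLOW(<body>) = { EOF, (, ), /, ] }.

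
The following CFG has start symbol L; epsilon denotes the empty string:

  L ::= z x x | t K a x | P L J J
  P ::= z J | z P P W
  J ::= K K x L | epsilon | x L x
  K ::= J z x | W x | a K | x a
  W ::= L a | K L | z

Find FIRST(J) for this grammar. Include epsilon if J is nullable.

From J ::= K K x L: add FIRST(K) = { a, t, x, z }.
J ::= epsilon contributes epsilon.
J ::= x L x contributes {x}.
Union: FIRST(J) = { a, t, x, z, epsilon }.

{ a, t, x, z, epsilon }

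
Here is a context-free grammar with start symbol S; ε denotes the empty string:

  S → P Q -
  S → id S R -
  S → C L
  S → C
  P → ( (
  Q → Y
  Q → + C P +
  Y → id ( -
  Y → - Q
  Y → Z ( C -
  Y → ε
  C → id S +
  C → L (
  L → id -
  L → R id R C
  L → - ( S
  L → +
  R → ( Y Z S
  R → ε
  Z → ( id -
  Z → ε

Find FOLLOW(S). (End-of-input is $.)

S is the start symbol, so $ ∈ FOLLOW(S).
In S → id S R -: add FIRST(R -) = { (, - }.
In C → id S +: add FIRST(+) = { + }.
In L → - ( S: S is at the end, add FOLLOW(L) = { $, (, +, -, id }.
In R → ( Y Z S: S is at the end, add FOLLOW(R) = { (, +, -, id }.
Union: FOLLOW(S) = { $, (, +, -, id }.

{ $, (, +, -, id }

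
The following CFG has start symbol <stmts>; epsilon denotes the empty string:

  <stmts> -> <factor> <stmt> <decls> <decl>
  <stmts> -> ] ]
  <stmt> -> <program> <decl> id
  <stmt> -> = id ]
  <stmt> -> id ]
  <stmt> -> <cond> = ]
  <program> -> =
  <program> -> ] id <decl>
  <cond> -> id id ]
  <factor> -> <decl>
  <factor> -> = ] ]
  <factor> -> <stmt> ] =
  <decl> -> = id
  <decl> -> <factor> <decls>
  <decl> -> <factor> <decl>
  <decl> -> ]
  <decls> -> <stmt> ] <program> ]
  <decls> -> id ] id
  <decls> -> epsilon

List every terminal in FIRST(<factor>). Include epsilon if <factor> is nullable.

From <factor> -> <decl>: add FIRST(<decl>) = { =, ], id }.
<factor> -> = ] ] contributes {=}.
From <factor> -> <stmt> ] =: add FIRST(<stmt>) = { =, ], id }.
Union: FIRST(<factor>) = { =, ], id }.

{ =, ], id }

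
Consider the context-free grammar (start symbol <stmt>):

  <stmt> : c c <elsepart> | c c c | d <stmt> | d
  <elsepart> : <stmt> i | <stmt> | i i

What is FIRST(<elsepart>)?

From <elsepart> : <stmt> i: add FIRST(<stmt>) = { c, d }.
From <elsepart> : <stmt>: add FIRST(<stmt>) = { c, d }.
<elsepart> : i i contributes {i}.
Union: FIRST(<elsepart>) = { c, d, i }.

{ c, d, i }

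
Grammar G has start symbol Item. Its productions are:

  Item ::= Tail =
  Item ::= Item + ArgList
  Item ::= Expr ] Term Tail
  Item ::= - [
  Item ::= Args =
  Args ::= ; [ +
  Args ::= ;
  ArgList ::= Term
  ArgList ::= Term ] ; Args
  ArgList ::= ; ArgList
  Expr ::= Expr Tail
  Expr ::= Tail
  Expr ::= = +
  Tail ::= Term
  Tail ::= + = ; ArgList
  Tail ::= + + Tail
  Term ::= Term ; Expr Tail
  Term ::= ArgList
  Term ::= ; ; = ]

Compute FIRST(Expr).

From Expr ::= Expr Tail: add FIRST(Expr) = { +, ;, = }.
From Expr ::= Tail: add FIRST(Tail) = { +, ; }.
Expr ::= = + contributes {=}.
Union: FIRST(Expr) = { +, ;, = }.

{ +, ;, = }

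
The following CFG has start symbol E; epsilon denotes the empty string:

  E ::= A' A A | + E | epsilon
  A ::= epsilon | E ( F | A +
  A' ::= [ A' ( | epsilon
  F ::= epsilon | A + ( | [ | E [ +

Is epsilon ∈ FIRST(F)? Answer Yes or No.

Yes

F has an epsilon-production, so F ⇒ epsilon.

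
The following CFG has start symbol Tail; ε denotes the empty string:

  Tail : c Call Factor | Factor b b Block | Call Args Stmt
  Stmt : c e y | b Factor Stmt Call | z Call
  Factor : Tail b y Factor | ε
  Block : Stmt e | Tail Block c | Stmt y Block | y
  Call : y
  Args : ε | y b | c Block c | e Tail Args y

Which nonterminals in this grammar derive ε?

Directly nullable (have an ε-production): Factor, Args.
No other nonterminal has a production whose RHS symbols are all nullable.

{ Args, Factor }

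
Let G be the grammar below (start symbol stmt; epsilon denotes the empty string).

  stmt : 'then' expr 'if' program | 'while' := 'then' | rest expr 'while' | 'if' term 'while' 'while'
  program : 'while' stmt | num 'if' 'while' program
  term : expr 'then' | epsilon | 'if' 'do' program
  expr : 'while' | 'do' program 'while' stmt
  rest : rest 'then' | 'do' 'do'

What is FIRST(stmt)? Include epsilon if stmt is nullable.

{ 'do', 'if', 'then', 'while' }

stmt : 'then' expr 'if' program contributes {'then'}.
stmt : 'while' := 'then' contributes {'while'}.
From stmt : rest expr 'while': add FIRST(rest) = { 'do' }.
stmt : 'if' term 'while' 'while' contributes {'if'}.
Union: FIRST(stmt) = { 'do', 'if', 'then', 'while' }.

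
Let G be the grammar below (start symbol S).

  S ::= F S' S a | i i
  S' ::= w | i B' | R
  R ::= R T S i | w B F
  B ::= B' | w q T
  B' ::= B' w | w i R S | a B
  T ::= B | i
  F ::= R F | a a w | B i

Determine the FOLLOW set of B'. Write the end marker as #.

In S' ::= i B': B' is at the end, add FOLLOW(S') = { a, i, w }.
In B ::= B': B' is at the end, add FOLLOW(B) = { a, i, w }.
In B' ::= B' w: add FIRST(w) = { w }.
Union: FOLLOW(B') = { a, i, w }.

{ a, i, w }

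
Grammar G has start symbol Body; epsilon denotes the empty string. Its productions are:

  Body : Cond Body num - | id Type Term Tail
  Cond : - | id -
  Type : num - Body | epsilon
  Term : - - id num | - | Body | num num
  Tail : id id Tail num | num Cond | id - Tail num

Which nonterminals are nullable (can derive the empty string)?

{ Type }

Directly nullable (have an epsilon-production): Type.
No other nonterminal has a production whose RHS symbols are all nullable.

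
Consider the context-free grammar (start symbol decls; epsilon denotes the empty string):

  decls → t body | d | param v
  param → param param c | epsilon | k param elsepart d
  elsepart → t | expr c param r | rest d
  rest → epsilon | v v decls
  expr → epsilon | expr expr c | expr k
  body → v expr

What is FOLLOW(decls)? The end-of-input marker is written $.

{ $, d }

decls is the start symbol, so $ ∈ FOLLOW(decls).
In rest → v v decls: decls is at the end, add FOLLOW(rest) = { d }.
Union: FOLLOW(decls) = { $, d }.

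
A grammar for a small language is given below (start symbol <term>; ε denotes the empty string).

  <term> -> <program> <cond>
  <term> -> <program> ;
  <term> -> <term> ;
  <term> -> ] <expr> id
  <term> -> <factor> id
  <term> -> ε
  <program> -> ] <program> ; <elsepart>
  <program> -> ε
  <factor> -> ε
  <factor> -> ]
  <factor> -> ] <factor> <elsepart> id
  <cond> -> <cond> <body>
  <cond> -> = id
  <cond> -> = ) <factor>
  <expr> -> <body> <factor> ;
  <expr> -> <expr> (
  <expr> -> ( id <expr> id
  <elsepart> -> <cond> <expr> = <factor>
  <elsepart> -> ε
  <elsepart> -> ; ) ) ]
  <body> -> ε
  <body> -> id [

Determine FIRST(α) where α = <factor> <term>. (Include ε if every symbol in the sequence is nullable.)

Add FIRST(<factor>)\{ε} = { ] }; <factor> is nullable, continue.
Add FIRST(<term>)\{ε} = { ;, =, ], id }; <term> is nullable, continue.
Every symbol is nullable, so include ε.

{ ;, =, ], id, ε }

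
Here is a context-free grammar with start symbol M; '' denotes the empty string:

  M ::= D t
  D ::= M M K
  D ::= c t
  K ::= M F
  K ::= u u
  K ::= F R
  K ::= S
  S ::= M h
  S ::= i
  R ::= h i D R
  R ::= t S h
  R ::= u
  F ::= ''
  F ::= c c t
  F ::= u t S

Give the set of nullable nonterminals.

{ F }

Directly nullable (have an ''-production): F.
No other nonterminal has a production whose RHS symbols are all nullable.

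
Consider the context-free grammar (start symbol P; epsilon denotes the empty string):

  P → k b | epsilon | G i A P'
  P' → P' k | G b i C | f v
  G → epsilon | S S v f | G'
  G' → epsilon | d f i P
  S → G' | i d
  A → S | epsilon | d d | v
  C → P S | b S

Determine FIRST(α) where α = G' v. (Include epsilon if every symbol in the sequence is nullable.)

Add FIRST(G')\{epsilon} = { d }; G' is nullable, continue.
v is a terminal; add {v} and stop.

{ d, v }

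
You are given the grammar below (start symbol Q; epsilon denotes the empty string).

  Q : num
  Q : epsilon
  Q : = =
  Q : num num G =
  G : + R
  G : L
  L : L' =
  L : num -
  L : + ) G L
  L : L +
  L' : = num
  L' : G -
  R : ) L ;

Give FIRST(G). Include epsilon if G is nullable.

{ +, =, num }

G : + R contributes {+}.
From G : L: add FIRST(L) = { +, =, num }.
Union: FIRST(G) = { +, =, num }.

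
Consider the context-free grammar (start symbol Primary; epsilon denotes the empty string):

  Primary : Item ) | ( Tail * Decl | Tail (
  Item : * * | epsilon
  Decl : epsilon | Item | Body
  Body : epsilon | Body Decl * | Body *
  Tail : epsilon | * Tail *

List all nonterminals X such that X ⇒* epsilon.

{ Body, Decl, Item, Tail }

Directly nullable (have an epsilon-production): Item, Decl, Body, Tail.
No other nonterminal has a production whose RHS symbols are all nullable.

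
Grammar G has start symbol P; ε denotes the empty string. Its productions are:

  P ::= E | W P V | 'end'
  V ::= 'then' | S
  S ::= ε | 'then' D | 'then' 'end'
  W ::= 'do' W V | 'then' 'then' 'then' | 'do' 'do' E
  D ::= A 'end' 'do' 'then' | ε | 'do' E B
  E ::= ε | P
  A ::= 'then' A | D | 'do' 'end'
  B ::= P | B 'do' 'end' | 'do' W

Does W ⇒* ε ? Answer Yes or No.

No

Nullable nonterminals: A, B, D, E, P, S, V.
No production of W has an RHS whose symbols are all nullable, so W is not nullable.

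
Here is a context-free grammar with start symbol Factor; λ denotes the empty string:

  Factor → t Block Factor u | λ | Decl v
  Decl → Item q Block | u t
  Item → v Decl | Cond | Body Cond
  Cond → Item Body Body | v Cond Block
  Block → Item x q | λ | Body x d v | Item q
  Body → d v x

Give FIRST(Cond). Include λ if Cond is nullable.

From Cond → Item Body Body: add FIRST(Item) = { d, v }.
Cond → v Cond Block contributes {v}.
Union: FIRST(Cond) = { d, v }.

{ d, v }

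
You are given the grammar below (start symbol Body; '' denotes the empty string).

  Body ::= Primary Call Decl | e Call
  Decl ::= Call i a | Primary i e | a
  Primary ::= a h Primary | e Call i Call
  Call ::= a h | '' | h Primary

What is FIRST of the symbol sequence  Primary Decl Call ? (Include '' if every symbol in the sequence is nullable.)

Add FIRST(Primary) = { a, e }; Primary is not nullable, stop.

{ a, e }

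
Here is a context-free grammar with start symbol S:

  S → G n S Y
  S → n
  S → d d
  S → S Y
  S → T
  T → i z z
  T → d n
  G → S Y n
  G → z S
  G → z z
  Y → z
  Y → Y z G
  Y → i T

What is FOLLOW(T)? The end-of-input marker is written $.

{ $, i, n, z }

In S → T: T is at the end, add FOLLOW(S) = { $, i, n, z }.
In Y → i T: T is at the end, add FOLLOW(Y) = { $, i, n, z }.
Union: FOLLOW(T) = { $, i, n, z }.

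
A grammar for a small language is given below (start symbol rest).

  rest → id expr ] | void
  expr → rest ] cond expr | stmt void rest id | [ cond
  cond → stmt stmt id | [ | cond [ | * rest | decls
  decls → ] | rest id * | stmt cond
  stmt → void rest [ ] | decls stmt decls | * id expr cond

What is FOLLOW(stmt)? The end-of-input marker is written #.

In expr → stmt void rest id: add FIRST(void rest id) = { void }.
In cond → stmt stmt id: add FIRST(stmt id) = { *, ], id, void }.
In cond → stmt stmt id: add FIRST(id) = { id }.
In decls → stmt cond: add FIRST(cond) = { *, [, ], id, void }.
In stmt → decls stmt decls: add FIRST(decls) = { *, ], id, void }.
Union: FOLLOW(stmt) = { *, [, ], id, void }.

{ *, [, ], id, void }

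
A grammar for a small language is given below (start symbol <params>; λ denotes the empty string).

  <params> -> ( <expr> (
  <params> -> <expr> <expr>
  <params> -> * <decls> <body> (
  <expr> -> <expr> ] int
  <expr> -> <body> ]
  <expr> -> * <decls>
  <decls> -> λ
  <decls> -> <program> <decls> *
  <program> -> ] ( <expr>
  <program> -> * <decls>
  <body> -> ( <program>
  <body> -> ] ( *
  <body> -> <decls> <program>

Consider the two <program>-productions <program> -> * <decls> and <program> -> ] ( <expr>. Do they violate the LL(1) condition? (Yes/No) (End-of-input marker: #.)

No

FIRST(* <decls>) = { * } and FIRST(] ( <expr>) = { ] }.
The FIRST sets are disjoint and neither alternative is nullable — no conflict.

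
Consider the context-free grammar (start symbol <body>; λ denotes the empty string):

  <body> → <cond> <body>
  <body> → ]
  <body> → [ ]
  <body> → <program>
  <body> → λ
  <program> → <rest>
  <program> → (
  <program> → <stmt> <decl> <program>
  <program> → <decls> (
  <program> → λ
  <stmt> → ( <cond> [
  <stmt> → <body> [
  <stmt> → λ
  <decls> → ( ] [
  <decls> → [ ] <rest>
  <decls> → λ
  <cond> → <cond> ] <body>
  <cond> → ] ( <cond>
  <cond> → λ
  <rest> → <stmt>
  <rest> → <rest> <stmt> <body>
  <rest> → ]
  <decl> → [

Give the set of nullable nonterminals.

{ <body>, <cond>, <decls>, <program>, <rest>, <stmt> }

Directly nullable (have an λ-production): <body>, <program>, <stmt>, <decls>, <cond>.
<rest> → <stmt> with every symbol nullable, so <rest> is nullable.
No other nonterminal has a production whose RHS symbols are all nullable.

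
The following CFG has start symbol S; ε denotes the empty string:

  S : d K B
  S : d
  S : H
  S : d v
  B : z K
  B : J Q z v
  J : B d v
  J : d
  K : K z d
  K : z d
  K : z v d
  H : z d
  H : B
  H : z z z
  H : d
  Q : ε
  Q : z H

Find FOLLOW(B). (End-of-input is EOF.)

In S : d K B: B is at the end, add FOLLOW(S) = { EOF }.
In J : B d v: add FIRST(d v) = { d }.
In H : B: B is at the end, add FOLLOW(H) = { EOF, z }.
Union: FOLLOW(B) = { EOF, d, z }.

{ EOF, d, z }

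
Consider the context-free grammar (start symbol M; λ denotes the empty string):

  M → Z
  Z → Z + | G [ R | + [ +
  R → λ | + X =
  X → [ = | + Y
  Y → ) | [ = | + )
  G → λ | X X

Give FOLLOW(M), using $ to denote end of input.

M is the start symbol, so $ ∈ FOLLOW(M).
Union: FOLLOW(M) = { $ }.

{ $ }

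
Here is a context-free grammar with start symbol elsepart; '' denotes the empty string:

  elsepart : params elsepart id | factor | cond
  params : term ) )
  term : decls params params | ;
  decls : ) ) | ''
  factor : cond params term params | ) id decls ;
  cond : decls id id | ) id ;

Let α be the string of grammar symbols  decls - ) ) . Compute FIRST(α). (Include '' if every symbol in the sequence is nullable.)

Add FIRST(decls)\{''} = { ) }; decls is nullable, continue.
- is a terminal; add {-} and stop.

{ ), - }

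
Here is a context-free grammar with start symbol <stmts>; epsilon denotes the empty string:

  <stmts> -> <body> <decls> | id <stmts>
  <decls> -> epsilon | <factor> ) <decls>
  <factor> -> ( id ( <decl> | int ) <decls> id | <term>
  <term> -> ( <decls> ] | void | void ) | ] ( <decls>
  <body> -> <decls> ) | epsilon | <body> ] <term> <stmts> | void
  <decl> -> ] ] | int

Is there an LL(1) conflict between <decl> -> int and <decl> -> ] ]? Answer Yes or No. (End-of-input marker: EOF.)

No

FIRST(int) = { int } and FIRST(] ]) = { ] }.
The FIRST sets are disjoint and neither alternative is nullable — no conflict.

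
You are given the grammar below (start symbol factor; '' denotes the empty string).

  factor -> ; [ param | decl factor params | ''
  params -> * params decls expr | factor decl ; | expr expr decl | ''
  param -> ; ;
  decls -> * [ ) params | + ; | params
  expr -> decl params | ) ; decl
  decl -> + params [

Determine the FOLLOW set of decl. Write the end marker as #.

In factor -> decl factor params: add FIRST(factor params)\{''} = { ), *, +, ; }.
  Since factor params is nullable, also add FOLLOW(factor) = { #, ), *, +, ; }.
In params -> factor decl ;: add FIRST(;) = { ; }.
In params -> expr expr decl: decl is at the end, add FOLLOW(params) = { #, ), *, +, ;, [ }.
In expr -> decl params: add FIRST(params)\{''} = { ), *, +, ; }.
  Since params is nullable, also add FOLLOW(expr) = { #, ), *, +, ;, [ }.
In expr -> ) ; decl: decl is at the end, add FOLLOW(expr) = { #, ), *, +, ;, [ }.
Union: FOLLOW(decl) = { #, ), *, +, ;, [ }.

{ #, ), *, +, ;, [ }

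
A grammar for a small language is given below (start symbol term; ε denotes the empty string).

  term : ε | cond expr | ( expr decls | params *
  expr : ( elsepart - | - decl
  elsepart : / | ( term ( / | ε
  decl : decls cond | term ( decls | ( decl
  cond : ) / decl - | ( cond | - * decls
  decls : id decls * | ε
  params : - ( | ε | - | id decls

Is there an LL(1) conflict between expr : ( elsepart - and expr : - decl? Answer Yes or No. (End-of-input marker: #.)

FIRST(( elsepart -) = { ( } and FIRST(- decl) = { - }.
The FIRST sets are disjoint and neither alternative is nullable — no conflict.

No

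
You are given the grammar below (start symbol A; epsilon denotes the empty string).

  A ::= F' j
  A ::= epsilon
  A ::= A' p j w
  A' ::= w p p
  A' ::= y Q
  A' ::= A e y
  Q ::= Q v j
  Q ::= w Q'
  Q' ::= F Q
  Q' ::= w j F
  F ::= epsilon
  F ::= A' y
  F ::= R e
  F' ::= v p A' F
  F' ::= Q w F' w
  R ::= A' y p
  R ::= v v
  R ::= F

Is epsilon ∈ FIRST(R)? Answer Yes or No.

Yes

R ::= F and each of F is nullable, so R ⇒* epsilon.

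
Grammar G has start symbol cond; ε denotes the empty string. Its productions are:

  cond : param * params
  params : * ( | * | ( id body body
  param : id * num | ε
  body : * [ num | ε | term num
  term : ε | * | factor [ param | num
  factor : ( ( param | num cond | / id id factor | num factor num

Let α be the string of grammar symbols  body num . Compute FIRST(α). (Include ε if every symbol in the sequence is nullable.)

Add FIRST(body)\{ε} = { (, *, /, num }; body is nullable, continue.
num is a terminal; add {num} and stop.

{ (, *, /, num }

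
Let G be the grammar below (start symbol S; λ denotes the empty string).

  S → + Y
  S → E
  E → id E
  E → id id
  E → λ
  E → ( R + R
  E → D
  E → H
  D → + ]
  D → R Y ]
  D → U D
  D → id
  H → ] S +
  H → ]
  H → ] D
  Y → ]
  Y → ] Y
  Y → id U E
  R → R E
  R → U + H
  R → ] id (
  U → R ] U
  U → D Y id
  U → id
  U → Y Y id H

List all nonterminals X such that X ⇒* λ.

Directly nullable (have an λ-production): E.
S → E with every symbol nullable, so S is nullable.
No other nonterminal has a production whose RHS symbols are all nullable.

{ E, S }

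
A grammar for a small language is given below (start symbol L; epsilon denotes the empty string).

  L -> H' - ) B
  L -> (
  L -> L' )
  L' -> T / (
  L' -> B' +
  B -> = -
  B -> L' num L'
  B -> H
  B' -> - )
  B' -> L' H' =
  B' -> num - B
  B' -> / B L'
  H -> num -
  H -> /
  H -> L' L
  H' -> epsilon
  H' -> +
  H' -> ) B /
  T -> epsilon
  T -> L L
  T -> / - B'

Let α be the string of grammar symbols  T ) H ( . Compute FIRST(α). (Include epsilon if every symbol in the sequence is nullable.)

{ (, ), +, -, /, num }

Add FIRST(T)\{epsilon} = { (, ), +, -, /, num }; T is nullable, continue.
) is a terminal; add {)} and stop.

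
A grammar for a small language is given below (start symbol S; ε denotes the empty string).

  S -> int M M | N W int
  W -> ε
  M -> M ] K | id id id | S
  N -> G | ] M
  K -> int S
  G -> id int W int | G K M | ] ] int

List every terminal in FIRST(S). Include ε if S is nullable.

{ ], id, int }

S -> int M M contributes {int}.
From S -> N W int: add FIRST(N) = { ], id }.
Union: FIRST(S) = { ], id, int }.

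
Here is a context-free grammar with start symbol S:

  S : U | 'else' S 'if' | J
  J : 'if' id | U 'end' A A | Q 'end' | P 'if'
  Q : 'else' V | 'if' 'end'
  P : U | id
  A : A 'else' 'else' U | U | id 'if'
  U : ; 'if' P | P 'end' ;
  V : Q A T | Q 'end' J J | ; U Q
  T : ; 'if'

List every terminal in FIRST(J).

J : 'if' id contributes {'if'}.
From J : U 'end' A A: add FIRST(U) = { ;, id }.
From J : Q 'end': add FIRST(Q) = { 'else', 'if' }.
From J : P 'if': add FIRST(P) = { ;, id }.
Union: FIRST(J) = { 'else', 'if', ;, id }.

{ 'else', 'if', ;, id }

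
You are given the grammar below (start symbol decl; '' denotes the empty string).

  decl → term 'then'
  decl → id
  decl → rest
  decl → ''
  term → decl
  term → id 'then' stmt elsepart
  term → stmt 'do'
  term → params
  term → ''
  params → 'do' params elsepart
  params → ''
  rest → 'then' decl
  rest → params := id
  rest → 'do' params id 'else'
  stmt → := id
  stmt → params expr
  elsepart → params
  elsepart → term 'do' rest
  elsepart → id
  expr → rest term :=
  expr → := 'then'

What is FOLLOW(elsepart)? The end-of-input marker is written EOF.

{ 'do', 'then', :=, id }

In term → id 'then' stmt elsepart: elsepart is at the end, add FOLLOW(term) = { 'do', 'then', := }.
In params → 'do' params elsepart: elsepart is at the end, add FOLLOW(params) = { 'do', 'then', :=, id }.
Union: FOLLOW(elsepart) = { 'do', 'then', :=, id }.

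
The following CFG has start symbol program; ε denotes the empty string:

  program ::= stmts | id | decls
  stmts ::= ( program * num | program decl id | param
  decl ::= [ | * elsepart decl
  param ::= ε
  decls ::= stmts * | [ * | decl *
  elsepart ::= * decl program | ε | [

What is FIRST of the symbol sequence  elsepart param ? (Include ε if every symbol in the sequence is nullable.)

Add FIRST(elsepart)\{ε} = { *, [ }; elsepart is nullable, continue.
Add FIRST(param)\{ε} = {  }; param is nullable, continue.
Every symbol is nullable, so include ε.

{ *, [, ε }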